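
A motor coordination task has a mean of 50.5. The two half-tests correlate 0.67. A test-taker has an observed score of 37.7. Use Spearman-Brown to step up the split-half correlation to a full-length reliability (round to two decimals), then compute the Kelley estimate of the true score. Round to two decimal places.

40.26

Spearman-Brown: ρ = 2r/(1 + r) = 2(0.67)/(1 + 0.67) = 1.340/1.67 = 0.8024 → 0.80
T̂ = 0.80(37.7) + 0.20(50.5) = 30.160 + 10.100 = 40.260 → 40.26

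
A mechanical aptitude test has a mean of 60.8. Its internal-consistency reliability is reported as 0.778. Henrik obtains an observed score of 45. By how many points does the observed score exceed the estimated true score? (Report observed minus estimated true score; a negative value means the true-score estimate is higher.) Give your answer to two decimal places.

T̂ = 0.778(45) + 0.222(60.8) = 35.010 + 13.4976 = 48.5076 → 48.508
X − T̂ = 45 − 48.508 = -3.508 → -3.51

-3.51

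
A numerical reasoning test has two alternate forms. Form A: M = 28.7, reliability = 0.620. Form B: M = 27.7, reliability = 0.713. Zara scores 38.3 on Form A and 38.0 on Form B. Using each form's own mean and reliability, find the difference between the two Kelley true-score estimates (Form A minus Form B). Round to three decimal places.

T̂_A = 0.620(38.3) + 0.380(28.7) = 34.65200
T̂_B = 0.713(38.0) + 0.287(27.7) = 35.04390
T̂_A − T̂_B = -0.39190

-0.392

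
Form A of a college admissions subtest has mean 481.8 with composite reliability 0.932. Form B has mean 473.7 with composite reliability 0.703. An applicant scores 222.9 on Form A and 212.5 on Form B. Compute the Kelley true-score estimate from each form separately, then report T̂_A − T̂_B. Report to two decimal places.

T̂_A = 0.932(222.9) + 0.068(481.8) = 240.5052
T̂_B = 0.703(212.5) + 0.297(473.7) = 290.0764
T̂_A − T̂_B = -49.5712

-49.57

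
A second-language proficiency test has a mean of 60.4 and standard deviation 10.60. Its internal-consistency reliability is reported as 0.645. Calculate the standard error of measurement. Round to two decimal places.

SEM = SD · √(1 − ρ) = 10.60 × √0.355 = 10.60 × 0.5958 = 6.316

6.32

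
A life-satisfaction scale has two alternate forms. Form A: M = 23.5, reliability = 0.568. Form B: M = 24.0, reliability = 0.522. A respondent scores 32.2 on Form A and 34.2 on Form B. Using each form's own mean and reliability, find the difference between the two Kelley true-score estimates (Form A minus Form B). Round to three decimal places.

T̂_A = 0.568(32.2) + 0.432(23.5) = 28.44160
T̂_B = 0.522(34.2) + 0.478(24.0) = 29.32440
T̂_A − T̂_B = -0.88280

-0.883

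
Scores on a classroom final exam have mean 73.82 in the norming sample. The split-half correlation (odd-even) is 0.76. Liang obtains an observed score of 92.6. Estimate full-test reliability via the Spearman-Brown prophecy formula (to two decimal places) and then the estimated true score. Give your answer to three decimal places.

Spearman-Brown: ρ = 2r/(1 + r) = 2(0.76)/(1 + 0.76) = 1.520/1.76 = 0.8636 → 0.86
T̂ = 0.86(92.6) + 0.14(73.82) = 79.636 + 10.3348 = 89.9708 → 89.971

89.971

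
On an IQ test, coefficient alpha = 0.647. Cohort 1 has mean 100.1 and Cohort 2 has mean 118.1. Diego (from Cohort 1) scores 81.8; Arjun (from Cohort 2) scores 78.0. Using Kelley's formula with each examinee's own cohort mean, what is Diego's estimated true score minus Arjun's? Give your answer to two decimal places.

-3.90

T̂_Diego = 0.647(81.8) + 0.353(100.1) = 88.2599
T̂_Arjun = 0.647(78.0) + 0.353(118.1) = 92.1553
Difference = 88.2599 − 92.1553 = -3.8954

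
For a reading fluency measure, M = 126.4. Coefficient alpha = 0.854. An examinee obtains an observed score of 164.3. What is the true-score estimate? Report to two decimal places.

158.77

T̂ = ρX + (1 − ρ)μ
  = 0.854 × 164.3 + 0.146 × 126.4
  = 140.3122 + 18.4544
  = 158.767
  ≈ 158.77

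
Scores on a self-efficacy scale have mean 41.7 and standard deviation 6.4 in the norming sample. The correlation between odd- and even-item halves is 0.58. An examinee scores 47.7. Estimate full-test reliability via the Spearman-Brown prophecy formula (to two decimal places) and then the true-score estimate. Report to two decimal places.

46.08

Spearman-Brown: ρ = 2r/(1 + r) = 2(0.58)/(1 + 0.58) = 1.160/1.58 = 0.7342 → 0.73
T̂ = ρX + (1 − ρ)μ
  = 0.73 × 47.7 + 0.27 × 41.7
  = 34.821 + 11.259
  = 46.080
  ≈ 46.08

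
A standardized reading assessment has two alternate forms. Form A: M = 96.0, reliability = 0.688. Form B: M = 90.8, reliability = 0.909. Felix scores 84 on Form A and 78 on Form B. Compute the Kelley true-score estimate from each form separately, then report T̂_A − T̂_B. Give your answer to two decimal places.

8.58

T̂_A = 0.688(84) + 0.312(96.0) = 87.7440
T̂_B = 0.909(78) + 0.091(90.8) = 79.1648
T̂_A − T̂_B = 8.5792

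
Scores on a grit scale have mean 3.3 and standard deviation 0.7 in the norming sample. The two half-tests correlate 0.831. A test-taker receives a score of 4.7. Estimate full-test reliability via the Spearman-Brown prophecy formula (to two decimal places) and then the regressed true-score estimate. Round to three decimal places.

4.574

Spearman-Brown: ρ = 2r/(1 + r) = 2(0.831)/(1 + 0.831) = 1.6620/1.831 = 0.9077 → 0.91
Kelley's formula gives T̂ = 0.91·4.7 + 0.09·3.3 = 4.277 + 0.297 = 4.5740.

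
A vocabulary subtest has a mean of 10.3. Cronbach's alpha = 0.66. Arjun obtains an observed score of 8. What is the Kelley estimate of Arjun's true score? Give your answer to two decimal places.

T̂ = 0.66(8) + 0.34(10.3) = 5.28 + 3.502 = 8.782 → 8.78

8.78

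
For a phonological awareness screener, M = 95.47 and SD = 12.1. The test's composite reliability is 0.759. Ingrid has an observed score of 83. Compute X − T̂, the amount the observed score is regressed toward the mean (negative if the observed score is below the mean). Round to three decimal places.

-3.005

Weight the observed score by reliability and the mean by (1 − reliability): T̂ = 0.759·83 + 0.241·95.47 = 62.997 + 23.00827 = 86.00527.
X − T̂ = 83 − 86.0053 = -3.0053 → -3.005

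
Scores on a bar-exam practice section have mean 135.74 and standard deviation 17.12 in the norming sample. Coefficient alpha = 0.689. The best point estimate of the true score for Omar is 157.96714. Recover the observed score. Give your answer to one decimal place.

168.0

T̂ = ρX + (1 − ρ)μ  ⇒  X = (T̂ − (1 − ρ)μ) / ρ
X = (157.96714 − 0.311 × 135.74) / 0.689 = (157.96714 − 42.21514) / 0.689 = 115.75200 / 0.689 = 168.000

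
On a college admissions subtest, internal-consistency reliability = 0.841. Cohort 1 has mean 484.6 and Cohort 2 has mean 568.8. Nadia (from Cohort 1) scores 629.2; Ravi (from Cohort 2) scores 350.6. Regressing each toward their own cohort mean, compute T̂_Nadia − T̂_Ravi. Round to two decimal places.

220.91

T̂_Nadia = 0.841(629.2) + 0.159(484.6) = 606.2086
T̂_Ravi = 0.841(350.6) + 0.159(568.8) = 385.2938
Difference = 606.2086 − 385.2938 = 220.9148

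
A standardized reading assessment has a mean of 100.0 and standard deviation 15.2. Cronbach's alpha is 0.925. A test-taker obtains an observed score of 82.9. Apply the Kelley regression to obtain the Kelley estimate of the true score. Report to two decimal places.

84.18

Weight the observed score by reliability and the mean by (1 − reliability): T̂ = 0.925·82.9 + 0.075·100.0 = 76.6825 + 7.5000 = 84.183.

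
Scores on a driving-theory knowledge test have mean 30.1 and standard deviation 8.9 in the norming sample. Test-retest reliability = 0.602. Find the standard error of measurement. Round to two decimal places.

SEM = SD · √(1 − ρ) = 8.9 × √0.398 = 8.9 × 0.6309 = 5.615

5.61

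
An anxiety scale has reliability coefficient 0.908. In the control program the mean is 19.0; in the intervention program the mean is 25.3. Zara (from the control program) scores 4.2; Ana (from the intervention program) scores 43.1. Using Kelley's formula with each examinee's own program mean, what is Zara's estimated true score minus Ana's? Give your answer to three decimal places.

T̂_Zara = 0.908(4.2) + 0.092(19.0) = 5.56160
T̂_Ana = 0.908(43.1) + 0.092(25.3) = 41.46240
Difference = 5.56160 − 41.46240 = -35.90080

-35.901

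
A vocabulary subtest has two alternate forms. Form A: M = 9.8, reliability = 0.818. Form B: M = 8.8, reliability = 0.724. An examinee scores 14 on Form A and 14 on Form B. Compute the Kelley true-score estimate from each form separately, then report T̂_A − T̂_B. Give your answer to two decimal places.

T̂_A = 0.818(14) + 0.182(9.8) = 13.2356
T̂_B = 0.724(14) + 0.276(8.8) = 12.5648
T̂_A − T̂_B = 0.6708

0.67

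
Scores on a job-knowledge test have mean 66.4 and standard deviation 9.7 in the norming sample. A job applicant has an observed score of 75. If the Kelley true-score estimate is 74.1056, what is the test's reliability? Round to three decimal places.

0.896

T̂ = ρX + (1 − ρ)μ  ⇒  T̂ − μ = ρ(X − μ)
ρ = (T̂ − μ)/(X − μ) = (74.1056 − 66.4) / (75 − 66.4) = 7.7056 / 8.6 = 0.89600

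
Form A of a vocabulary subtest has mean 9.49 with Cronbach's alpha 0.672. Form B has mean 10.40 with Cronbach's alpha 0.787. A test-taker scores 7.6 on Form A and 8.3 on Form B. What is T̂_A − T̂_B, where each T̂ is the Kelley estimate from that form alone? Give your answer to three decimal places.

T̂_A = 0.672(7.6) + 0.328(9.49) = 8.21992
T̂_B = 0.787(8.3) + 0.213(10.40) = 8.74730
T̂_A − T̂_B = -0.52738

-0.527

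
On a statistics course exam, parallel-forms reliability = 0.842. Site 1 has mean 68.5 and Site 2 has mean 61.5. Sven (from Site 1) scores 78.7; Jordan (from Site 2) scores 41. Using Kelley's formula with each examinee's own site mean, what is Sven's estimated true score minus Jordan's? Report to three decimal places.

32.849

T̂_Sven = 0.842(78.7) + 0.158(68.5) = 77.08840
T̂_Jordan = 0.842(41) + 0.158(61.5) = 44.23900
Difference = 77.08840 − 44.23900 = 32.84940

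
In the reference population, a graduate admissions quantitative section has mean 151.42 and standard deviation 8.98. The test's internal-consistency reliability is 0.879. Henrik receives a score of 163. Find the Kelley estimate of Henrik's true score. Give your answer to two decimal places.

T̂ = 0.879(163) + 0.121(151.42) = 143.277 + 18.32182 = 161.599 → 161.60

161.60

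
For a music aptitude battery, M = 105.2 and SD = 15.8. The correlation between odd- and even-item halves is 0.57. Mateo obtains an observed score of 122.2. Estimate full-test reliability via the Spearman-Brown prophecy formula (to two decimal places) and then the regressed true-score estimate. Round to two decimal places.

Spearman-Brown: ρ = 2r/(1 + r) = 2(0.57)/(1 + 0.57) = 1.140/1.57 = 0.7261 → 0.73
T̂ = ρX + (1 − ρ)μ
  = 0.73 × 122.2 + 0.27 × 105.2
  = 89.206 + 28.404
  = 117.610
  ≈ 117.61

117.61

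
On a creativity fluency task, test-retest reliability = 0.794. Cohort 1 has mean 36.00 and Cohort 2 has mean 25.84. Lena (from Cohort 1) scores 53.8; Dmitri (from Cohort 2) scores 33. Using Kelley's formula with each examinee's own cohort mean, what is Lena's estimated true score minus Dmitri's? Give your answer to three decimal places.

T̂_Lena = 0.794(53.8) + 0.206(36.00) = 50.13320
T̂_Dmitri = 0.794(33) + 0.206(25.84) = 31.52504
Difference = 50.13320 − 31.52504 = 18.60816

18.608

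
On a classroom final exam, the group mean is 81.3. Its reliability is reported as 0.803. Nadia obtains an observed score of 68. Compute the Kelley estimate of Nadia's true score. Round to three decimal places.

T̂ = ρX + (1 − ρ)μ
  = 0.803 × 68 + 0.197 × 81.3
  = 54.604 + 16.0161
  = 70.6201
  ≈ 70.620

70.620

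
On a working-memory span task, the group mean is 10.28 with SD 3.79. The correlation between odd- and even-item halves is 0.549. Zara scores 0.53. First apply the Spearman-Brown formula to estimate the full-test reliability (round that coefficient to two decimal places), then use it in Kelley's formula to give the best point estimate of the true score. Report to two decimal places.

Spearman-Brown: ρ = 2r/(1 + r) = 2(0.549)/(1 + 0.549) = 1.0980/1.549 = 0.7088 → 0.71
Regress the observed score toward the mean by the unreliability: T̂ = 0.71·0.53 + 0.29·10.28 = 0.3763 + 2.9812 = 3.357.

3.36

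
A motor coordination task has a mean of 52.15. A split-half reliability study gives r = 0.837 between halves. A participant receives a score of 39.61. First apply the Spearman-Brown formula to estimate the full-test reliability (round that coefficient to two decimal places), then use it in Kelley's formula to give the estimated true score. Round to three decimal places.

Spearman-Brown: ρ = 2r/(1 + r) = 2(0.837)/(1 + 0.837) = 1.6740/1.837 = 0.9113 → 0.91
T̂ = ρX + (1 − ρ)μ
  = 0.91 × 39.61 + 0.09 × 52.15
  = 36.0451 + 4.6935
  = 40.7386
  ≈ 40.739

40.739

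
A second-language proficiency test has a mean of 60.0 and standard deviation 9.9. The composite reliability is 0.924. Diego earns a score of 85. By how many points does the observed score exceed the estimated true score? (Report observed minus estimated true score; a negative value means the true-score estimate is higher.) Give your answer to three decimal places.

1.900

T̂ = ρX + (1 − ρ)μ
  = 0.924 × 85 + 0.076 × 60.0
  = 78.540 + 4.5600
  = 83.10000
  ≈ 83.1000
X − T̂ = 85 − 83.1000 = 1.9000 → 1.900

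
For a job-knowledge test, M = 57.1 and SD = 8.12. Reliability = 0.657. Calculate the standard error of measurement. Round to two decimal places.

SEM = SD · √(1 − ρ) = 8.12 × √0.343 = 8.12 × 0.5857 = 4.756

4.76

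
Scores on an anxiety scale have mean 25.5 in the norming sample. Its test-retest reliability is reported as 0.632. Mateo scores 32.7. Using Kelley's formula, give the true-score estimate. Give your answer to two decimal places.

30.05

T̂ = ρX + (1 − ρ)μ
  = 0.632 × 32.7 + 0.368 × 25.5
  = 20.6664 + 9.3840
  = 30.050
  ≈ 30.05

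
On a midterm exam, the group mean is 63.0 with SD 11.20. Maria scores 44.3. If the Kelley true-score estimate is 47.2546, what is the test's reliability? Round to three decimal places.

T̂ = ρX + (1 − ρ)μ  ⇒  T̂ − μ = ρ(X − μ)
ρ = (T̂ − μ)/(X − μ) = (47.2546 − 63.0) / (44.3 − 63.0) = -15.7454 / -18.7 = 0.84200

0.842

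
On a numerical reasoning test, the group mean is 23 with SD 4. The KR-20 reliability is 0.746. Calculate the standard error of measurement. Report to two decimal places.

2.02

SEM = SD · √(1 − ρ) = 4 × √0.254 = 4 × 0.5040 = 2.016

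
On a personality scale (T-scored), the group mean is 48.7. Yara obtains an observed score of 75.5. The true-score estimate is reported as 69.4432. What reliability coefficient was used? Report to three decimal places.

T̂ = ρX + (1 − ρ)μ  ⇒  T̂ − μ = ρ(X − μ)
ρ = (T̂ − μ)/(X − μ) = (69.4432 − 48.7) / (75.5 − 48.7) = 20.7432 / 26.8 = 0.77400

0.774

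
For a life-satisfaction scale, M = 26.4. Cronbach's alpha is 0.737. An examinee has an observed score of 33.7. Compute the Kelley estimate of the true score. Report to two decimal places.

31.78

Regress the observed score toward the mean by the unreliability: T̂ = 0.737·33.7 + 0.263·26.4 = 24.8369 + 6.9432 = 31.780.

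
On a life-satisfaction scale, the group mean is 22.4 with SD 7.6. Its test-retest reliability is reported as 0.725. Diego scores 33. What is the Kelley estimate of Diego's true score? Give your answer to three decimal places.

30.085

T̂ = ρX + (1 − ρ)μ
  = 0.725 × 33 + 0.275 × 22.4
  = 23.925 + 6.1600
  = 30.0850
  ≈ 30.085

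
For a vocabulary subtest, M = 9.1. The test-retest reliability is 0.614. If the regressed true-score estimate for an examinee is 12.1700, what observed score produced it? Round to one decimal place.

T̂ = ρX + (1 − ρ)μ  ⇒  X = (T̂ − (1 − ρ)μ) / ρ
X = (12.1700 − 0.386 × 9.1) / 0.614 = (12.1700 − 3.5126) / 0.614 = 8.6574 / 0.614 = 14.100

14.1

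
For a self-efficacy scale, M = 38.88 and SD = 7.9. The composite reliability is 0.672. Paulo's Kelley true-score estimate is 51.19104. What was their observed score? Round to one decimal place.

57.2

T̂ = ρX + (1 − ρ)μ  ⇒  X = (T̂ − (1 − ρ)μ) / ρ
X = (51.19104 − 0.328 × 38.88) / 0.672 = (51.19104 − 12.75264) / 0.672 = 38.43840 / 0.672 = 57.200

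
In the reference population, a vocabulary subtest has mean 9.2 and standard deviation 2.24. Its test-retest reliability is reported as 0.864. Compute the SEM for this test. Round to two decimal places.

0.83

SEM = SD · √(1 − ρ) = 2.24 × √0.136 = 2.24 × 0.3688 = 0.826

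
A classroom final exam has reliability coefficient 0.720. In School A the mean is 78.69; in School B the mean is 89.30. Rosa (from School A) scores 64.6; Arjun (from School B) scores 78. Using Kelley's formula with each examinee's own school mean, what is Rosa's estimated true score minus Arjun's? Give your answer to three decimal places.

-12.619

T̂_Rosa = 0.720(64.6) + 0.280(78.69) = 68.54520
T̂_Arjun = 0.720(78) + 0.280(89.30) = 81.16400
Difference = 68.54520 − 81.16400 = -12.61880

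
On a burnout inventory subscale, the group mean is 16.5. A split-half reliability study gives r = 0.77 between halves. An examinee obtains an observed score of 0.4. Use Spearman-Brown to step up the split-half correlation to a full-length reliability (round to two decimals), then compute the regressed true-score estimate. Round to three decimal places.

Spearman-Brown: ρ = 2r/(1 + r) = 2(0.77)/(1 + 0.77) = 1.540/1.77 = 0.8701 → 0.87
T̂ = 0.87(0.4) + 0.13(16.5) = 0.348 + 2.145 = 2.4930 → 2.493

2.493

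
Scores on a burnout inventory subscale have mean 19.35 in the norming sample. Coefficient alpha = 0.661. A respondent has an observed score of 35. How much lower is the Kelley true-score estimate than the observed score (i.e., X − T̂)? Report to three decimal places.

T̂ = 0.661(35) + 0.339(19.35) = 23.135 + 6.55965 = 29.69465 → 29.6947
X − T̂ = 35 − 29.6947 = 5.3053 → 5.305

5.305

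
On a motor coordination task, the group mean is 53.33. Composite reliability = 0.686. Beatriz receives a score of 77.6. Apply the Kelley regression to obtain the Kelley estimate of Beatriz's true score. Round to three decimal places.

69.979

T̂ = 0.686(77.6) + 0.314(53.33) = 53.2336 + 16.74562 = 69.9792 → 69.979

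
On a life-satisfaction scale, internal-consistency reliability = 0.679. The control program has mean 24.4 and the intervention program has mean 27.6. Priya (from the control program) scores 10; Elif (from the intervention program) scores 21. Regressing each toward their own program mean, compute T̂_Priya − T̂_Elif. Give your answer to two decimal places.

-8.50

T̂_Priya = 0.679(10) + 0.321(24.4) = 14.6224
T̂_Elif = 0.679(21) + 0.321(27.6) = 23.1186
Difference = 14.6224 − 23.1186 = -8.4962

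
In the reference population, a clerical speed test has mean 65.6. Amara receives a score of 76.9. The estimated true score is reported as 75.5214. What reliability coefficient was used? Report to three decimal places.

0.878

T̂ = ρX + (1 − ρ)μ  ⇒  T̂ − μ = ρ(X − μ)
ρ = (T̂ − μ)/(X − μ) = (75.5214 − 65.6) / (76.9 − 65.6) = 9.9214 / 11.3 = 0.87800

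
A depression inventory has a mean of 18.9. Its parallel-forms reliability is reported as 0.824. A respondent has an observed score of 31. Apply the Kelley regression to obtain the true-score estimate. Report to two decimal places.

T̂ = ρX + (1 − ρ)μ
  = 0.824 × 31 + 0.176 × 18.9
  = 25.544 + 3.3264
  = 28.870
  ≈ 28.87

28.87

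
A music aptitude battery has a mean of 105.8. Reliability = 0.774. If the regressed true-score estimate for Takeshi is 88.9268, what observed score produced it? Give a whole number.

84

T̂ = ρX + (1 − ρ)μ  ⇒  X = (T̂ − (1 − ρ)μ) / ρ
X = (88.9268 − 0.226 × 105.8) / 0.774 = (88.9268 − 23.9108) / 0.774 = 65.0160 / 0.774 = 84.00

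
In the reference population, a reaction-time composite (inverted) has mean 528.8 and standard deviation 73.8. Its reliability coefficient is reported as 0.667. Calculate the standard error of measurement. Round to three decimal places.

SEM = SD · √(1 − ρ) = 73.8 × √0.333 = 73.8 × 0.5771 = 42.5871

42.587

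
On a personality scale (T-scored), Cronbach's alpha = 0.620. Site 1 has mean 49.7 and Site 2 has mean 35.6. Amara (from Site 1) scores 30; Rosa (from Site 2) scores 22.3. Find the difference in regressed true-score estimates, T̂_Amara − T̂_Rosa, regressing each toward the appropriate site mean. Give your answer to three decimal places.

10.132

T̂_Amara = 0.620(30) + 0.380(49.7) = 37.48600
T̂_Rosa = 0.620(22.3) + 0.380(35.6) = 27.35400
Difference = 37.48600 − 27.35400 = 10.13200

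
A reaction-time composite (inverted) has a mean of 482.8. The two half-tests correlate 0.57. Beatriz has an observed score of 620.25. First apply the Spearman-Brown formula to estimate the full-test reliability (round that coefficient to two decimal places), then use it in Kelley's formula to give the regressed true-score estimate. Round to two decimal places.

583.14

Spearman-Brown: ρ = 2r/(1 + r) = 2(0.57)/(1 + 0.57) = 1.140/1.57 = 0.7261 → 0.73
Regress the observed score toward the mean by the unreliability: T̂ = 0.73·620.25 + 0.27·482.8 = 452.7825 + 130.356 = 583.139.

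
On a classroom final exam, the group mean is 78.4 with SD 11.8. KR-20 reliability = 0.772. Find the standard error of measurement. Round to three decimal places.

5.634

SEM = SD · √(1 − ρ) = 11.8 × √0.228 = 11.8 × 0.4775 = 5.6344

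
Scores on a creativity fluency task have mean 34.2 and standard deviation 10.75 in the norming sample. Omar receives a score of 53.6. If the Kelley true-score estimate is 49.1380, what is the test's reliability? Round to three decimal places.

0.770

T̂ = ρX + (1 − ρ)μ  ⇒  T̂ − μ = ρ(X − μ)
ρ = (T̂ − μ)/(X − μ) = (49.1380 − 34.2) / (53.6 − 34.2) = 14.9380 / 19.4 = 0.77000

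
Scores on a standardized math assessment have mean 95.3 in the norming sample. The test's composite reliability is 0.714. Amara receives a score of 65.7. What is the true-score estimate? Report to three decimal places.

74.166

T̂ = 0.714(65.7) + 0.286(95.3) = 46.9098 + 27.2558 = 74.1656 → 74.166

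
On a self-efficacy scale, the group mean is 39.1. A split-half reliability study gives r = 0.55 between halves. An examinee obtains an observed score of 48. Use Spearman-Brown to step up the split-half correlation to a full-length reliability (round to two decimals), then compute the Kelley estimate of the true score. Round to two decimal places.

Spearman-Brown: ρ = 2r/(1 + r) = 2(0.55)/(1 + 0.55) = 1.100/1.55 = 0.7097 → 0.71
T̂ = ρX + (1 − ρ)μ
  = 0.71 × 48 + 0.29 × 39.1
  = 34.08 + 11.339
  = 45.419
  ≈ 45.42

45.42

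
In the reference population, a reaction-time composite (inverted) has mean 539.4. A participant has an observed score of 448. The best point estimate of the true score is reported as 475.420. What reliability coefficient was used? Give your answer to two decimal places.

T̂ = ρX + (1 − ρ)μ  ⇒  T̂ − μ = ρ(X − μ)
ρ = (T̂ − μ)/(X − μ) = (475.420 − 539.4) / (448 − 539.4) = -63.980 / -91.4 = 0.7000

0.70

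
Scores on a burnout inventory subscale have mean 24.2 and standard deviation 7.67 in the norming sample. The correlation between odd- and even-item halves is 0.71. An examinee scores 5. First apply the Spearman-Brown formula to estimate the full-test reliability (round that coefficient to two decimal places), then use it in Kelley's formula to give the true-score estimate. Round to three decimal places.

8.264

Spearman-Brown: ρ = 2r/(1 + r) = 2(0.71)/(1 + 0.71) = 1.420/1.71 = 0.8304 → 0.83
T̂ = ρX + (1 − ρ)μ
  = 0.83 × 5 + 0.17 × 24.2
  = 4.15 + 4.114
  = 8.2640
  ≈ 8.264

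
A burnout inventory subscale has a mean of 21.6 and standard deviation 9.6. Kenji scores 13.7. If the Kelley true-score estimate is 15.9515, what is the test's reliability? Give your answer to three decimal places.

T̂ = ρX + (1 − ρ)μ  ⇒  T̂ − μ = ρ(X − μ)
ρ = (T̂ − μ)/(X − μ) = (15.9515 − 21.6) / (13.7 − 21.6) = -5.6485 / -7.9 = 0.71500

0.715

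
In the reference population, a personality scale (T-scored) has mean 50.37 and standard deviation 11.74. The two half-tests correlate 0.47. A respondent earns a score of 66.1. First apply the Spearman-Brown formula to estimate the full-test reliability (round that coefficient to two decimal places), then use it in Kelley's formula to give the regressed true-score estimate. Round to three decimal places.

60.437

Spearman-Brown: ρ = 2r/(1 + r) = 2(0.47)/(1 + 0.47) = 0.940/1.47 = 0.6395 → 0.64
T̂ = 0.64(66.1) + 0.36(50.37) = 42.304 + 18.1332 = 60.4372 → 60.437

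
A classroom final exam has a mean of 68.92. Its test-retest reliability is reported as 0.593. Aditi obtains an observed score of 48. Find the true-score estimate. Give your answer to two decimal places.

56.51

T̂ = ρX + (1 − ρ)μ
  = 0.593 × 48 + 0.407 × 68.92
  = 28.464 + 28.05044
  = 56.514
  ≈ 56.51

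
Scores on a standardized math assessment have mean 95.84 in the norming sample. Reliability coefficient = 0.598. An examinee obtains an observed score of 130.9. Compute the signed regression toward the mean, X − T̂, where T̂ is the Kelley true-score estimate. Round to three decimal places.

14.094

T̂ = ρX + (1 − ρ)μ
  = 0.598 × 130.9 + 0.402 × 95.84
  = 78.2782 + 38.52768
  = 116.80588
  ≈ 116.8059
X − T̂ = 130.9 − 116.8059 = 14.0941 → 14.094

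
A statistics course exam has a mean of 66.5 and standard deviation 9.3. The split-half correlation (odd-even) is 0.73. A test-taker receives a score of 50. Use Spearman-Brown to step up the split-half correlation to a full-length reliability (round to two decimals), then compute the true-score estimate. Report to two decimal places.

Spearman-Brown: ρ = 2r/(1 + r) = 2(0.73)/(1 + 0.73) = 1.460/1.73 = 0.8439 → 0.84
Kelley's formula gives T̂ = 0.84·50 + 0.16·66.5 = 42.00 + 10.640 = 52.640.

52.64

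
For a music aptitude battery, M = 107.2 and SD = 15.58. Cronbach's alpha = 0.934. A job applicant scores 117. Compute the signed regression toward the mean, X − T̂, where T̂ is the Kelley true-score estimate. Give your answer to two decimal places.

0.65

Weight the observed score by reliability and the mean by (1 − reliability): T̂ = 0.934·117 + 0.066·107.2 = 109.278 + 7.0752 = 116.3532.
X − T̂ = 117 − 116.353 = 0.647 → 0.65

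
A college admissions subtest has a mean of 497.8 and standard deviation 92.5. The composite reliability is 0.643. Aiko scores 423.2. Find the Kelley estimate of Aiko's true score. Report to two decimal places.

449.83

T̂ = ρX + (1 − ρ)μ
  = 0.643 × 423.2 + 0.357 × 497.8
  = 272.1176 + 177.7146
  = 449.832
  ≈ 449.83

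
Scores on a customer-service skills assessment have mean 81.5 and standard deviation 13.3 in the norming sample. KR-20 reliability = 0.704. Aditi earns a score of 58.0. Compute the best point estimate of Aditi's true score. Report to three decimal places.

T̂ = 0.704(58.0) + 0.296(81.5) = 40.8320 + 24.1240 = 64.9560 → 64.956

64.956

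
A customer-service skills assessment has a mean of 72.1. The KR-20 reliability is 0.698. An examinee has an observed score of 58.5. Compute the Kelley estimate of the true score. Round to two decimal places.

62.61

T̂ = 0.698(58.5) + 0.302(72.1) = 40.8330 + 21.7742 = 62.607 → 62.61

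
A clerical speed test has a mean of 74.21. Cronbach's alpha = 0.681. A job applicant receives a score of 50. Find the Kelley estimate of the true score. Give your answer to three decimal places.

57.723

T̂ = 0.681(50) + 0.319(74.21) = 34.050 + 23.67299 = 57.7230 → 57.723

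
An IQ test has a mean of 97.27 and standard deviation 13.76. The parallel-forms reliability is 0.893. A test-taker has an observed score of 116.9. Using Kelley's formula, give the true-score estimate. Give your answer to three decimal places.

114.800

T̂ = ρX + (1 − ρ)μ
  = 0.893 × 116.9 + 0.107 × 97.27
  = 104.3917 + 10.40789
  = 114.7996
  ≈ 114.800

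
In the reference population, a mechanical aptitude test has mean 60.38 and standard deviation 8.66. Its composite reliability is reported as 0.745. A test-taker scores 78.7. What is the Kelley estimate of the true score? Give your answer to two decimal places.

74.03

Kelley's formula gives T̂ = 0.745·78.7 + 0.255·60.38 = 58.6315 + 15.39690 = 74.028.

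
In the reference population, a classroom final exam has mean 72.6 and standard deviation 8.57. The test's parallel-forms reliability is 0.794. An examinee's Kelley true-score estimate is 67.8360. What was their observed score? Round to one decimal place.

66.6

T̂ = ρX + (1 − ρ)μ  ⇒  X = (T̂ − (1 − ρ)μ) / ρ
X = (67.8360 − 0.206 × 72.6) / 0.794 = (67.8360 − 14.9556) / 0.794 = 52.8804 / 0.794 = 66.600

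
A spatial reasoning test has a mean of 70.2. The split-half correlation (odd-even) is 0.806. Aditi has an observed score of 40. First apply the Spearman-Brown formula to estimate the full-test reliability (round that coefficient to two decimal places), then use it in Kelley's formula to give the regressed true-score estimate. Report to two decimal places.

Spearman-Brown: ρ = 2r/(1 + r) = 2(0.806)/(1 + 0.806) = 1.6120/1.806 = 0.8926 → 0.89
T̂ = ρX + (1 − ρ)μ
  = 0.89 × 40 + 0.11 × 70.2
  = 35.60 + 7.722
  = 43.322
  ≈ 43.32

43.32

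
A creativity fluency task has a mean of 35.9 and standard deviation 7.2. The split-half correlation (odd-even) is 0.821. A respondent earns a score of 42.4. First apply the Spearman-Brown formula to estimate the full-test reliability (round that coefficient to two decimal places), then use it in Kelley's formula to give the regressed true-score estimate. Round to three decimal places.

41.750

Spearman-Brown: ρ = 2r/(1 + r) = 2(0.821)/(1 + 0.821) = 1.6420/1.821 = 0.9017 → 0.90
Regress the observed score toward the mean by the unreliability: T̂ = 0.90·42.4 + 0.10·35.9 = 38.160 + 3.590 = 41.7500.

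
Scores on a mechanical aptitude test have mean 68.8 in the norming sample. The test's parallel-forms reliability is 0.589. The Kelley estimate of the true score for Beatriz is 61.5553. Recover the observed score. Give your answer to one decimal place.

T̂ = ρX + (1 − ρ)μ  ⇒  X = (T̂ − (1 − ρ)μ) / ρ
X = (61.5553 − 0.411 × 68.8) / 0.589 = (61.5553 − 28.2768) / 0.589 = 33.2785 / 0.589 = 56.500

56.5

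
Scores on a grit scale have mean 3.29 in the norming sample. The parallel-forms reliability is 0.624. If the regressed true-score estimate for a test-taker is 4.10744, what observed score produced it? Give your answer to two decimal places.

4.60

T̂ = ρX + (1 − ρ)μ  ⇒  X = (T̂ − (1 − ρ)μ) / ρ
X = (4.10744 − 0.376 × 3.29) / 0.624 = (4.10744 − 1.23704) / 0.624 = 2.87040 / 0.624 = 4.6000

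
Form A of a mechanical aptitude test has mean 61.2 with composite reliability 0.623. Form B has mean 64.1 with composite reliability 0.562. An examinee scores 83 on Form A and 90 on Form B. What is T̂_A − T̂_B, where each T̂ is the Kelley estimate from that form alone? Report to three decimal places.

T̂_A = 0.623(83) + 0.377(61.2) = 74.78140
T̂_B = 0.562(90) + 0.438(64.1) = 78.65580
T̂_A − T̂_B = -3.87440

-3.874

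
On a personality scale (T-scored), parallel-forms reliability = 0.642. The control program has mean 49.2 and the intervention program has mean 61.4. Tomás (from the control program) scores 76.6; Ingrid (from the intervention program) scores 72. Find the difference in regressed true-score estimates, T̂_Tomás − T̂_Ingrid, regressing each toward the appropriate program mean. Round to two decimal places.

-1.41

T̂_Tomás = 0.642(76.6) + 0.358(49.2) = 66.7908
T̂_Ingrid = 0.642(72) + 0.358(61.4) = 68.2052
Difference = 66.7908 − 68.2052 = -1.4144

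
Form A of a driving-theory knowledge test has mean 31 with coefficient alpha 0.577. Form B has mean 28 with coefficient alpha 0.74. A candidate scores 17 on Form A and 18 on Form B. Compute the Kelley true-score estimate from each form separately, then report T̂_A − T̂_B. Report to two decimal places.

T̂_A = 0.577(17) + 0.423(31) = 22.9220
T̂_B = 0.74(18) + 0.26(28) = 20.6000
T̂_A − T̂_B = 2.3220

2.32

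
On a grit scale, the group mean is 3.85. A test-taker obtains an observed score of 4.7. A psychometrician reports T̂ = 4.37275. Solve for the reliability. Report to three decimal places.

T̂ = ρX + (1 − ρ)μ  ⇒  T̂ − μ = ρ(X − μ)
ρ = (T̂ − μ)/(X − μ) = (4.37275 − 3.85) / (4.7 − 3.85) = 0.52275 / 0.85 = 0.61500

0.615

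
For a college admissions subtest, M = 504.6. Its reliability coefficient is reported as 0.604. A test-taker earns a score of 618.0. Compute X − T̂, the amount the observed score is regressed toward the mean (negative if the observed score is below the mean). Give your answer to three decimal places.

44.906

T̂ = 0.604(618.0) + 0.396(504.6) = 373.2720 + 199.8216 = 573.09360 → 573.0936
X − T̂ = 618.0 − 573.0936 = 44.9064 → 44.906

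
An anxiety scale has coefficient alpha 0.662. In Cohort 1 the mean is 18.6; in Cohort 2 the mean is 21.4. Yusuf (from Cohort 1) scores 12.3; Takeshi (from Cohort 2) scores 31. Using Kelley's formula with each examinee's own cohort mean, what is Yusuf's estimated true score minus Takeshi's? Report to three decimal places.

-13.326

T̂_Yusuf = 0.662(12.3) + 0.338(18.6) = 14.42940
T̂_Takeshi = 0.662(31) + 0.338(21.4) = 27.75520
Difference = 14.42940 − 27.75520 = -13.32580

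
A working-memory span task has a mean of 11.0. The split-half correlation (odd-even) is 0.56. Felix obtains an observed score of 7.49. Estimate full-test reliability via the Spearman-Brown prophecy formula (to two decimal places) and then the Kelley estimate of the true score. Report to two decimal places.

8.47

Spearman-Brown: ρ = 2r/(1 + r) = 2(0.56)/(1 + 0.56) = 1.120/1.56 = 0.7179 → 0.72
Regress the observed score toward the mean by the unreliability: T̂ = 0.72·7.49 + 0.28·11.0 = 5.3928 + 3.080 = 8.473.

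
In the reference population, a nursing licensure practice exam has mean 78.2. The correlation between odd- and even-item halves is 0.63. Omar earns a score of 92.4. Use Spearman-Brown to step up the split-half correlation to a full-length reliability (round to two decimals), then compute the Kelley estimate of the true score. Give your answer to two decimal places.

Spearman-Brown: ρ = 2r/(1 + r) = 2(0.63)/(1 + 0.63) = 1.260/1.63 = 0.7730 → 0.77
T̂ = 0.77(92.4) + 0.23(78.2) = 71.148 + 17.986 = 89.134 → 89.13

89.13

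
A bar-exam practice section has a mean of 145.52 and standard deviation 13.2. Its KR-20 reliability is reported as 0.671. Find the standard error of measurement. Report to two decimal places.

7.57

SEM = SD · √(1 − ρ) = 13.2 × √0.329 = 13.2 × 0.5736 = 7.571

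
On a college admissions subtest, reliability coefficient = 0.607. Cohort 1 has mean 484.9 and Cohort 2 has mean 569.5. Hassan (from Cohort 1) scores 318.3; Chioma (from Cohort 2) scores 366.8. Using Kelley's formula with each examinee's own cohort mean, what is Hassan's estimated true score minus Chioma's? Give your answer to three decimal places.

T̂_Hassan = 0.607(318.3) + 0.393(484.9) = 383.77380
T̂_Chioma = 0.607(366.8) + 0.393(569.5) = 446.46110
Difference = 383.77380 − 446.46110 = -62.68730

-62.687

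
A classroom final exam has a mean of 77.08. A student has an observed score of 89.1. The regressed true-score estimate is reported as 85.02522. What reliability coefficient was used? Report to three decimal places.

0.661

T̂ = ρX + (1 − ρ)μ  ⇒  T̂ − μ = ρ(X − μ)
ρ = (T̂ − μ)/(X − μ) = (85.02522 − 77.08) / (89.1 − 77.08) = 7.94522 / 12.02 = 0.66100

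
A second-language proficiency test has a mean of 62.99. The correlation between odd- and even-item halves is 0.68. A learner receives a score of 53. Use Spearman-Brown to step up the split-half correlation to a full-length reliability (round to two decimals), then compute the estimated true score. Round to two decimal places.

Spearman-Brown: ρ = 2r/(1 + r) = 2(0.68)/(1 + 0.68) = 1.360/1.68 = 0.8095 → 0.81
Weight the observed score by reliability and the mean by (1 − reliability): T̂ = 0.81·53 + 0.19·62.99 = 42.93 + 11.9681 = 54.898.

54.90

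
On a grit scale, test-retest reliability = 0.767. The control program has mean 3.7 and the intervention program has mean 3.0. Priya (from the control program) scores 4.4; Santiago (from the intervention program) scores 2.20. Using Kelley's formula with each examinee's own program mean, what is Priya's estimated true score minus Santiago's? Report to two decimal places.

1.85

T̂_Priya = 0.767(4.4) + 0.233(3.7) = 4.2369
T̂_Santiago = 0.767(2.20) + 0.233(3.0) = 2.3864
Difference = 4.2369 − 2.3864 = 1.8505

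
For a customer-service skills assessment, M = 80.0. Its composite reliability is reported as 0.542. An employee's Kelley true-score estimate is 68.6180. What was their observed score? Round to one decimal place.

T̂ = ρX + (1 − ρ)μ  ⇒  X = (T̂ − (1 − ρ)μ) / ρ
X = (68.6180 − 0.458 × 80.0) / 0.542 = (68.6180 − 36.6400) / 0.542 = 31.9780 / 0.542 = 59.000

59.0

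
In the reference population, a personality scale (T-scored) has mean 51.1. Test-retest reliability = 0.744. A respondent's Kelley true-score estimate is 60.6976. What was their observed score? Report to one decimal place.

T̂ = ρX + (1 − ρ)μ  ⇒  X = (T̂ − (1 − ρ)μ) / ρ
X = (60.6976 − 0.256 × 51.1) / 0.744 = (60.6976 − 13.0816) / 0.744 = 47.6160 / 0.744 = 64.000

64.0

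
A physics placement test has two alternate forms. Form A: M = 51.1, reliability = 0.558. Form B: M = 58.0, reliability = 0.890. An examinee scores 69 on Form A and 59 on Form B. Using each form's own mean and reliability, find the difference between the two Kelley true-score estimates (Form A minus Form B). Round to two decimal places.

T̂_A = 0.558(69) + 0.442(51.1) = 61.0882
T̂_B = 0.890(59) + 0.110(58.0) = 58.8900
T̂_A − T̂_B = 2.1982

2.20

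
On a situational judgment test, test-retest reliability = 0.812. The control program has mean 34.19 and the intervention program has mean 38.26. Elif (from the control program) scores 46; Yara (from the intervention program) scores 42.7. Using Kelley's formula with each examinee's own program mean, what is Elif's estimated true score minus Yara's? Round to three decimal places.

T̂_Elif = 0.812(46) + 0.188(34.19) = 43.77972
T̂_Yara = 0.812(42.7) + 0.188(38.26) = 41.86528
Difference = 43.77972 − 41.86528 = 1.91444

1.914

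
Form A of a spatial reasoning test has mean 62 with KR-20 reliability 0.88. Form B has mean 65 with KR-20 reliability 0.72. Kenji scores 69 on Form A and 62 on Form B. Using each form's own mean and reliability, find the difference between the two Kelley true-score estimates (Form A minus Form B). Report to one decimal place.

T̂_A = 0.88(69) + 0.12(62) = 68.160
T̂_B = 0.72(62) + 0.28(65) = 62.840
T̂_A − T̂_B = 5.320

5.3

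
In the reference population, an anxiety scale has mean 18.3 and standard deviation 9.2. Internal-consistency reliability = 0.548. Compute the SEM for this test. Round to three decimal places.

6.185

SEM = SD · √(1 − ρ) = 9.2 × √0.452 = 9.2 × 0.6723 = 6.1852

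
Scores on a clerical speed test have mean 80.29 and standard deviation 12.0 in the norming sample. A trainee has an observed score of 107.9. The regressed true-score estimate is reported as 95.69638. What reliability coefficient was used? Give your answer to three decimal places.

0.558

T̂ = ρX + (1 − ρ)μ  ⇒  T̂ − μ = ρ(X − μ)
ρ = (T̂ − μ)/(X − μ) = (95.69638 − 80.29) / (107.9 − 80.29) = 15.40638 / 27.61 = 0.55800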